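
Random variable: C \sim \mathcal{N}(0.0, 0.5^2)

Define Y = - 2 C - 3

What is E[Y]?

For Y = -2C - 3:
E[Y] = -2 * E[C] - 3
E[C] = 0.0 = 0
E[Y] = -2 * 0 - 3 = -3

-3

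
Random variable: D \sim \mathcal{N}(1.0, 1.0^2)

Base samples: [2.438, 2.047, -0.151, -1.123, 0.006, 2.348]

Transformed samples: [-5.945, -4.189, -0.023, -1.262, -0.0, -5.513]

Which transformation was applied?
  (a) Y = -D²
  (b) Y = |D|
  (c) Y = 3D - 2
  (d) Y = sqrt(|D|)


Checking option (a) Y = -D²:
  D = 2.438 -> Y = -5.945 ✓
  D = 2.047 -> Y = -4.189 ✓
  D = -0.151 -> Y = -0.023 ✓
All samples match this transformation.

(a) -D²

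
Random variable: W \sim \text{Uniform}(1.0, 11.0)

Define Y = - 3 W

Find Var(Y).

For Y = aW + b: Var(Y) = a² * Var(W)
Var(W) = (11 - 1)^2/12 = 8.3333333
Var(Y) = (-3)² * 8.3333333 = 9 * 8.3333333 = 75

75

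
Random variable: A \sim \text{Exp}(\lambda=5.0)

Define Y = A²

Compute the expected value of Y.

Using E[X²] = Var(X) + (E[X])²:
E[A] = 0.2
Var(A) = 1/5.0^2 = 0.04
E[A²] = 0.04 + 0.2² = 0.04 + 0.04 = 0.08

0.08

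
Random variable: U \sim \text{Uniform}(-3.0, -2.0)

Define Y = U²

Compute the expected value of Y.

E[U²] = Var(U) + (E[U])² = 0.083333333 + 6.25 = 6.3333333

6.3333333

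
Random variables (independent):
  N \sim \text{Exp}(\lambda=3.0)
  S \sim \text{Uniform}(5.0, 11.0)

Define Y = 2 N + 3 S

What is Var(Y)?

For independent RVs: Var(aX + bY) = a²Var(X) + b²Var(Y)
Var(N) = 0.11111111
Var(S) = 3
Var(Y) = 2²*0.11111111 + 3²*3
= 4*0.11111111 + 9*3 = 27.444444

27.444444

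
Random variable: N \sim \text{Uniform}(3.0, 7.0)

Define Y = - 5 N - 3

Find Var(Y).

For Y = aN + b: Var(Y) = a² * Var(N)
Var(N) = (7 - 3)^2/12 = 1.3333333
Var(Y) = (-5)² * 1.3333333 = 25 * 1.3333333 = 33.333333

33.333333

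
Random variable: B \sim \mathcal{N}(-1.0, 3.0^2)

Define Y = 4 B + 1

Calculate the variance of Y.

For Y = aB + b: Var(Y) = a² * Var(B)
Var(B) = 3.0^2 = 9
Var(Y) = 4² * 9 = 16 * 9 = 144

144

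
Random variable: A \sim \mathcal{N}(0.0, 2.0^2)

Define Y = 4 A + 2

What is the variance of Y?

For Y = aA + b: Var(Y) = a² * Var(A)
Var(A) = 2.0^2 = 4
Var(Y) = 4² * 4 = 16 * 4 = 64

64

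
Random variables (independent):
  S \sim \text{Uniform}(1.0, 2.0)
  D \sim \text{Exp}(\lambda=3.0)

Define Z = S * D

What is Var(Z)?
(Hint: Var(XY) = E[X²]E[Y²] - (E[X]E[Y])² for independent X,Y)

Var(XY) = E[X²]E[Y²] - (E[X]E[Y])²
E[S] = 1.5, Var(S) = 0.083333333
E[D] = 0.33333333, Var(D) = 0.11111111
E[S²] = 0.083333333 + 1.5² = 2.3333333
E[D²] = 0.11111111 + 0.33333333² = 0.22222222
Var(Z) = 2.3333333*0.22222222 - (1.5*0.33333333)²
= 0.51851852 - 0.25 = 0.26851852

0.26851852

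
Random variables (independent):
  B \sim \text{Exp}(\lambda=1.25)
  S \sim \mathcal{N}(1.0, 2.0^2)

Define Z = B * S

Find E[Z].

For independent RVs: E[XY] = E[X]*E[Y]
E[B] = 0.8
E[S] = 1
E[Z] = 0.8 * 1 = 0.8

0.8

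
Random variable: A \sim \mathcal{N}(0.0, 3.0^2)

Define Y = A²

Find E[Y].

Using E[X²] = Var(X) + (E[X])²:
E[A] = 0
Var(A) = 3.0^2 = 9
E[A²] = 9 + 0² = 9 + 0 = 9

9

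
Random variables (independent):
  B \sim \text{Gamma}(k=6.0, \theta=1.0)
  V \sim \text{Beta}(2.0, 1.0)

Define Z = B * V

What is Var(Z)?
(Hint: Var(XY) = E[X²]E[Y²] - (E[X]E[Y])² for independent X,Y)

Var(XY) = E[X²]E[Y²] - (E[X]E[Y])²
E[B] = 6, Var(B) = 6
E[V] = 0.66666667, Var(V) = 0.055555556
E[B²] = 6 + 6² = 42
E[V²] = 0.055555556 + 0.66666667² = 0.5
Var(Z) = 42*0.5 - (6*0.66666667)²
= 21 - 16 = 5

5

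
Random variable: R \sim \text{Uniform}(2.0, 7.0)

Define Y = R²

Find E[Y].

Using E[X²] = Var(X) + (E[X])²:
E[R] = 4.5
Var(R) = (7 - 2)^2/12 = 2.0833333
E[R²] = 2.0833333 + 4.5² = 2.0833333 + 20.25 = 22.333333

22.333333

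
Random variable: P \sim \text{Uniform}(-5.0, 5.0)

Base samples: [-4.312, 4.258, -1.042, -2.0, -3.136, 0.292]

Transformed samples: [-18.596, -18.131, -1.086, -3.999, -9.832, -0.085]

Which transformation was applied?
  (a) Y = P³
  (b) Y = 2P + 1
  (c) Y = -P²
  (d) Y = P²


Checking option (c) Y = -P²:
  P = -4.312 -> Y = -18.596 ✓
  P = 4.258 -> Y = -18.131 ✓
  P = -1.042 -> Y = -1.086 ✓
All samples match this transformation.

(c) -P²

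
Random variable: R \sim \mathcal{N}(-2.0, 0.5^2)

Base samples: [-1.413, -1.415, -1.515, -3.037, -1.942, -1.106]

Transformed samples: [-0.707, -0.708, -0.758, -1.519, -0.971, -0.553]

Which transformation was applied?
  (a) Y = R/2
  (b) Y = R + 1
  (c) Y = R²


Checking option (a) Y = R/2:
  R = -1.413 -> Y = -0.707 ✓
  R = -1.415 -> Y = -0.708 ✓
  R = -1.515 -> Y = -0.758 ✓
All samples match this transformation.

(a) R/2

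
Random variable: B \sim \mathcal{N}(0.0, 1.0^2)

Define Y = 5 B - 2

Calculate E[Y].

For Y = 5B - 2:
E[Y] = 5 * E[B] - 2
E[B] = 0.0 = 0
E[Y] = 5 * 0 - 2 = -2

-2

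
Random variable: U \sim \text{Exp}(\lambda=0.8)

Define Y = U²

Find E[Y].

E[U²] = Var(U) + (E[U])² = 1.5625 + 1.5625 = 3.125

3.125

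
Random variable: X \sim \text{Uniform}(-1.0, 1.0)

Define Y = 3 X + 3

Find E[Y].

For Y = 3X + 3:
E[Y] = 3 * E[X] + 3
E[X] = (-1 + 1)/2 = 0
E[Y] = 3 * 0 + 3 = 3

3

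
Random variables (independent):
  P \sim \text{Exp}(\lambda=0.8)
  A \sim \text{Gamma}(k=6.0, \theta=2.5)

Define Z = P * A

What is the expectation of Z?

For independent RVs: E[XY] = E[X]*E[Y]
E[P] = 1.25
E[A] = 15
E[Z] = 1.25 * 15 = 18.75

18.75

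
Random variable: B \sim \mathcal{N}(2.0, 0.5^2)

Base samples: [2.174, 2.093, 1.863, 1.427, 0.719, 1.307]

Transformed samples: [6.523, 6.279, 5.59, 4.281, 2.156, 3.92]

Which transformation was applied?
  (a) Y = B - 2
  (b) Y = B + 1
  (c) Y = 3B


Checking option (c) Y = 3B:
  B = 2.174 -> Y = 6.523 ✓
  B = 2.093 -> Y = 6.279 ✓
  B = 1.863 -> Y = 5.59 ✓
All samples match this transformation.

(c) 3B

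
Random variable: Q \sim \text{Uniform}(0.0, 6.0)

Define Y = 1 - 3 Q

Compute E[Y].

For Y = -3Q + 1:
E[Y] = -3 * E[Q] + 1
E[Q] = (0 + 6)/2 = 3
E[Y] = -3 * 3 + 1 = -8

-8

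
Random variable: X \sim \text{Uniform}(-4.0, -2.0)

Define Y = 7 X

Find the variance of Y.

For Y = aX + b: Var(Y) = a² * Var(X)
Var(X) = (-2 + 4)^2/12 = 0.33333333
Var(Y) = 7² * 0.33333333 = 49 * 0.33333333 = 16.333333

16.333333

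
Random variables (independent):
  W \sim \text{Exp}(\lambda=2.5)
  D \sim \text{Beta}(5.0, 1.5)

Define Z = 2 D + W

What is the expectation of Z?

E[Z] = 1*E[W] + 2*E[D]
E[W] = 0.4
E[D] = 0.76923077
E[Z] = 1*0.4 + 2*0.76923077 = 1.9384615

1.9384615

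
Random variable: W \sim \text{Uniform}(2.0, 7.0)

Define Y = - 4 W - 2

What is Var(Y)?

For Y = aW + b: Var(Y) = a² * Var(W)
Var(W) = (7 - 2)^2/12 = 2.0833333
Var(Y) = (-4)² * 2.0833333 = 16 * 2.0833333 = 33.333333

33.333333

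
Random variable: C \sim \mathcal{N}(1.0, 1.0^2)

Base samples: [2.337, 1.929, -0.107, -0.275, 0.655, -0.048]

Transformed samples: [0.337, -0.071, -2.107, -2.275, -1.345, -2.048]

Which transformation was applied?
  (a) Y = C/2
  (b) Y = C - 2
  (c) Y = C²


Checking option (b) Y = C - 2:
  C = 2.337 -> Y = 0.337 ✓
  C = 1.929 -> Y = -0.071 ✓
  C = -0.107 -> Y = -2.107 ✓
All samples match this transformation.

(b) C - 2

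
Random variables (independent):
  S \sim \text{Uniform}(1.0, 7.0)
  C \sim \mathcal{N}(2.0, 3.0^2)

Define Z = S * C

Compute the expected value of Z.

For independent RVs: E[XY] = E[X]*E[Y]
E[S] = 4
E[C] = 2
E[Z] = 4 * 2 = 8

8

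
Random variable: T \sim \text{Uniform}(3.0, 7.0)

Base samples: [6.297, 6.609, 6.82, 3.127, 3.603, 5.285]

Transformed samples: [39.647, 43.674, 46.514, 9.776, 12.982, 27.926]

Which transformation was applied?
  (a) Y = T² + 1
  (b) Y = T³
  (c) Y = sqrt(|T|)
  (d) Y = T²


Checking option (d) Y = T²:
  T = 6.297 -> Y = 39.647 ✓
  T = 6.609 -> Y = 43.674 ✓
  T = 6.82 -> Y = 46.514 ✓
All samples match this transformation.

(d) T²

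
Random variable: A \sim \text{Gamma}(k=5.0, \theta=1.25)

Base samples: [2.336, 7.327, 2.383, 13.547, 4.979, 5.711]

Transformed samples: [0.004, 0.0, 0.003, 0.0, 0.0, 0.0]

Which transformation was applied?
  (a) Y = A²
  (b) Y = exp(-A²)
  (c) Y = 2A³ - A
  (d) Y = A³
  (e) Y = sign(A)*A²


Checking option (b) Y = exp(-A²):
  A = 2.336 -> Y = 0.004 ✓
  A = 7.327 -> Y = 0.0 ✓
  A = 2.383 -> Y = 0.003 ✓
All samples match this transformation.

(b) exp(-A²)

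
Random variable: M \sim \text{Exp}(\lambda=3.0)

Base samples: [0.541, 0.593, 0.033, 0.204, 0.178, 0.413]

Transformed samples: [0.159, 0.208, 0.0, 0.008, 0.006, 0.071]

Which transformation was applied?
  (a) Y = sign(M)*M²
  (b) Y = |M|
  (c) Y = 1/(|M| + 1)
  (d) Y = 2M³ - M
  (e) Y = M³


Checking option (e) Y = M³:
  M = 0.541 -> Y = 0.159 ✓
  M = 0.593 -> Y = 0.208 ✓
  M = 0.033 -> Y = 0.0 ✓
All samples match this transformation.

(e) M³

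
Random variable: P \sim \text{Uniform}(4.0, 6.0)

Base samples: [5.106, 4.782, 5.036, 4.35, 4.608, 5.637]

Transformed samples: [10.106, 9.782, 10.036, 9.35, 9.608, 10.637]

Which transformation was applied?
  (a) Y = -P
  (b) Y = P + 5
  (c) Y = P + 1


Checking option (b) Y = P + 5:
  P = 5.106 -> Y = 10.106 ✓
  P = 4.782 -> Y = 9.782 ✓
  P = 5.036 -> Y = 10.036 ✓
All samples match this transformation.

(b) P + 5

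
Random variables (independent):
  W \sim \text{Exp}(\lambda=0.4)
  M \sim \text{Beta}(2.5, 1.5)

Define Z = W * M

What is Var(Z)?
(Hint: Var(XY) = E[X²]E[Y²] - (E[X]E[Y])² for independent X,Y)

Var(XY) = E[X²]E[Y²] - (E[X]E[Y])²
E[W] = 2.5, Var(W) = 6.25
E[M] = 0.625, Var(M) = 0.046875
E[W²] = 6.25 + 2.5² = 12.5
E[M²] = 0.046875 + 0.625² = 0.4375
Var(Z) = 12.5*0.4375 - (2.5*0.625)²
= 5.46875 - 2.4414062 = 3.0273438

3.0273438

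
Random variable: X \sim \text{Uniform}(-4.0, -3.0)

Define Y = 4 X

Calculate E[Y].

For Y = 4X:
E[Y] = 4 * E[X]
E[X] = (-4 - 3)/2 = -3.5
E[Y] = 4 * (-3.5) = -14

-14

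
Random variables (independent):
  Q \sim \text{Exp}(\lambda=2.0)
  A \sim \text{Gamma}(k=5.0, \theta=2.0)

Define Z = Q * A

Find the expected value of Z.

For independent RVs: E[XY] = E[X]*E[Y]
E[Q] = 0.5
E[A] = 10
E[Z] = 0.5 * 10 = 5

5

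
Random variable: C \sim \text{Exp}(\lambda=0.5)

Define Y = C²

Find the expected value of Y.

E[C²] = Var(C) + (E[C])² = 4 + 4 = 8

8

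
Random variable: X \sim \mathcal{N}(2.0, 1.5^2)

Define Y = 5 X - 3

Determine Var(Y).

For Y = aX + b: Var(Y) = a² * Var(X)
Var(X) = 1.5^2 = 2.25
Var(Y) = 5² * 2.25 = 25 * 2.25 = 56.25

56.25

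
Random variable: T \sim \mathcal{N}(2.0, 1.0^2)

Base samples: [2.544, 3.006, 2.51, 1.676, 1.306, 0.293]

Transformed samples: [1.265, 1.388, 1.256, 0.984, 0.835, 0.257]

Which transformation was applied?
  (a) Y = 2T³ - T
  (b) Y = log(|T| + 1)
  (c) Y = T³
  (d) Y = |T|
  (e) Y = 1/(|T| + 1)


Checking option (b) Y = log(|T| + 1):
  T = 2.544 -> Y = 1.265 ✓
  T = 3.006 -> Y = 1.388 ✓
  T = 2.51 -> Y = 1.256 ✓
All samples match this transformation.

(b) log(|T| + 1)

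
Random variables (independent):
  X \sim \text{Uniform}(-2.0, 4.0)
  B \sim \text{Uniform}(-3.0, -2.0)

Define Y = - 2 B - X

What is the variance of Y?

For independent RVs: Var(aX + bY) = a²Var(X) + b²Var(Y)
Var(X) = 3
Var(B) = 0.083333333
Var(Y) = (-1)²*3 + (-2)²*0.083333333
= 1*3 + 4*0.083333333 = 3.3333333

3.3333333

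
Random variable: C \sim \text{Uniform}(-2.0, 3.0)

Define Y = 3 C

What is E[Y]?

For Y = 3C:
E[Y] = 3 * E[C]
E[C] = (-2 + 3)/2 = 0.5
E[Y] = 3 * 0.5 = 1.5

1.5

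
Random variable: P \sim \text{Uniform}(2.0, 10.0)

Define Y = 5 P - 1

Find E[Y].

For Y = 5P - 1:
E[Y] = 5 * E[P] - 1
E[P] = (2 + 10)/2 = 6
E[Y] = 5 * 6 - 1 = 29

29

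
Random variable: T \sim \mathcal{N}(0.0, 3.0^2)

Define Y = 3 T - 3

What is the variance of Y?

For Y = aT + b: Var(Y) = a² * Var(T)
Var(T) = 3.0^2 = 9
Var(Y) = 3² * 9 = 9 * 9 = 81

81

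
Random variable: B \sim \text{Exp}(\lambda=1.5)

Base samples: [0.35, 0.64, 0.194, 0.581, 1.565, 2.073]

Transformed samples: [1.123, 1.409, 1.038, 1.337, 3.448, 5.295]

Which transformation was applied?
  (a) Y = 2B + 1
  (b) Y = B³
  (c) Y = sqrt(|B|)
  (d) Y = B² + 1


Checking option (d) Y = B² + 1:
  B = 0.35 -> Y = 1.123 ✓
  B = 0.64 -> Y = 1.409 ✓
  B = 0.194 -> Y = 1.038 ✓
All samples match this transformation.

(d) B² + 1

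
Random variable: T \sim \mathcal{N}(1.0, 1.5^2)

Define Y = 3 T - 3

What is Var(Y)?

For Y = aT + b: Var(Y) = a² * Var(T)
Var(T) = 1.5^2 = 2.25
Var(Y) = 3² * 2.25 = 9 * 2.25 = 20.25

20.25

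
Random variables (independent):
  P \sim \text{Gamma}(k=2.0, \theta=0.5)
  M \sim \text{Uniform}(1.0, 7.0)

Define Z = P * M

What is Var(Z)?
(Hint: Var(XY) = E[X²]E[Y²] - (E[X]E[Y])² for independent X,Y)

Var(XY) = E[X²]E[Y²] - (E[X]E[Y])²
E[P] = 1, Var(P) = 0.5
E[M] = 4, Var(M) = 3
E[P²] = 0.5 + 1² = 1.5
E[M²] = 3 + 4² = 19
Var(Z) = 1.5*19 - (1*4)²
= 28.5 - 16 = 12.5

12.5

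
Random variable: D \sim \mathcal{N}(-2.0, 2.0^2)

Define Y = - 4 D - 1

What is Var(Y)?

For Y = aD + b: Var(Y) = a² * Var(D)
Var(D) = 2.0^2 = 4
Var(Y) = (-4)² * 4 = 16 * 4 = 64

64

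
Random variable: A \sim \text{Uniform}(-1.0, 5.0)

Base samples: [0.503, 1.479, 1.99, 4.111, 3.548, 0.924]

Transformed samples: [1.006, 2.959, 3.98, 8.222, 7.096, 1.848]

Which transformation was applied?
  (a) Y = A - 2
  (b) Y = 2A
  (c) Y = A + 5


Checking option (b) Y = 2A:
  A = 0.503 -> Y = 1.006 ✓
  A = 1.479 -> Y = 2.959 ✓
  A = 1.99 -> Y = 3.98 ✓
All samples match this transformation.

(b) 2A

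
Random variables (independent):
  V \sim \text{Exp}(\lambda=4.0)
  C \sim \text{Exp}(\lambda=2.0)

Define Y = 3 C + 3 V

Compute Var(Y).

For independent RVs: Var(aX + bY) = a²Var(X) + b²Var(Y)
Var(V) = 0.0625
Var(C) = 0.25
Var(Y) = 3²*0.0625 + 3²*0.25
= 9*0.0625 + 9*0.25 = 2.8125

2.8125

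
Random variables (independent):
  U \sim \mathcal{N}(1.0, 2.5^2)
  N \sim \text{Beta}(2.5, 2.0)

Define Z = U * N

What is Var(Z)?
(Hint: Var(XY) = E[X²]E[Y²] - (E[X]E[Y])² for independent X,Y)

Var(XY) = E[X²]E[Y²] - (E[X]E[Y])²
E[U] = 1, Var(U) = 6.25
E[N] = 0.55555556, Var(N) = 0.044893378
E[U²] = 6.25 + 1² = 7.25
E[N²] = 0.044893378 + 0.55555556² = 0.35353535
Var(Z) = 7.25*0.35353535 - (1*0.55555556)²
= 2.5631313 - 0.30864198 = 2.2544893

2.2544893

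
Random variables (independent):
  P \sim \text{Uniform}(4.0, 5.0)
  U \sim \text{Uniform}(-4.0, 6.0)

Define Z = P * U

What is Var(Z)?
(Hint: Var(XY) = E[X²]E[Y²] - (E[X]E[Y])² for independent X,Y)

Var(XY) = E[X²]E[Y²] - (E[X]E[Y])²
E[P] = 4.5, Var(P) = 0.083333333
E[U] = 1, Var(U) = 8.3333333
E[P²] = 0.083333333 + 4.5² = 20.333333
E[U²] = 8.3333333 + 1² = 9.3333333
Var(Z) = 20.333333*9.3333333 - (4.5*1)²
= 189.77778 - 20.25 = 169.52778

169.52778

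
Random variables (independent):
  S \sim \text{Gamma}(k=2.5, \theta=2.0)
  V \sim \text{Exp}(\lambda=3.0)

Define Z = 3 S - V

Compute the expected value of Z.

E[Z] = 3*E[S] - 1*E[V]
E[S] = 5
E[V] = 0.33333333
E[Z] = 3*5 - 1*0.33333333 = 14.666667

14.666667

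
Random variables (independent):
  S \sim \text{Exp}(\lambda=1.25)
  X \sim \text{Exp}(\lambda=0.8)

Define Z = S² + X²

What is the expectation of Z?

E[Z] = E[S²] + E[X²]
E[S²] = Var(S) + E[S]² = 0.64 + 0.64 = 1.28
E[X²] = Var(X) + E[X]² = 1.5625 + 1.5625 = 3.125
E[Z] = 1.28 + 3.125 = 4.405

4.405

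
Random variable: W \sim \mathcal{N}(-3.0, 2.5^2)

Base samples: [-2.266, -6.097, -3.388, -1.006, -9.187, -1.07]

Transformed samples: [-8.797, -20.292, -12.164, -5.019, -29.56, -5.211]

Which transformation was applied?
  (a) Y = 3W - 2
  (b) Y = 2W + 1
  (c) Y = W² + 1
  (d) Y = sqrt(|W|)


Checking option (a) Y = 3W - 2:
  W = -2.266 -> Y = -8.797 ✓
  W = -6.097 -> Y = -20.292 ✓
  W = -3.388 -> Y = -12.164 ✓
All samples match this transformation.

(a) 3W - 2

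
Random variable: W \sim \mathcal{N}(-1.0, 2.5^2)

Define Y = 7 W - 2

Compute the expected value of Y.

For Y = 7W - 2:
E[Y] = 7 * E[W] - 2
E[W] = -1.0 = -1
E[Y] = 7 * (-1) - 2 = -9

-9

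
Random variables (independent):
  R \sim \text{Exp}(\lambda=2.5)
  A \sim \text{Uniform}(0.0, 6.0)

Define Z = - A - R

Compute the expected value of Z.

E[Z] = -1*E[R] - 1*E[A]
E[R] = 0.4
E[A] = 3
E[Z] = -1*0.4 - 1*3 = -3.4

-3.4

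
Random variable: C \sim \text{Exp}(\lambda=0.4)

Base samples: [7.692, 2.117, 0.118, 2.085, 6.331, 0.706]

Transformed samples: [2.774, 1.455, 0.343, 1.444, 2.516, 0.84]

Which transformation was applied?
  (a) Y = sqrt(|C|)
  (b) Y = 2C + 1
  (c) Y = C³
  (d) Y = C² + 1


Checking option (a) Y = sqrt(|C|):
  C = 7.692 -> Y = 2.774 ✓
  C = 2.117 -> Y = 1.455 ✓
  C = 0.118 -> Y = 0.343 ✓
All samples match this transformation.

(a) sqrt(|C|)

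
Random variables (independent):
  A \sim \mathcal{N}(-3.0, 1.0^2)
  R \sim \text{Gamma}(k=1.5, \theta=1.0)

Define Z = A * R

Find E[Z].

For independent RVs: E[XY] = E[X]*E[Y]
E[A] = -3
E[R] = 1.5
E[Z] = -3 * 1.5 = -4.5

-4.5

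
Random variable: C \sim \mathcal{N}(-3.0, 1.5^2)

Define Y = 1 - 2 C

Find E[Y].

For Y = -2C + 1:
E[Y] = -2 * E[C] + 1
E[C] = -3.0 = -3
E[Y] = -2 * (-3) + 1 = 7

7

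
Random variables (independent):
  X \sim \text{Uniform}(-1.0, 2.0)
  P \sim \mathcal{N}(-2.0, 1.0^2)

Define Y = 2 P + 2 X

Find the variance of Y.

For independent RVs: Var(aX + bY) = a²Var(X) + b²Var(Y)
Var(X) = 0.75
Var(P) = 1
Var(Y) = 2²*0.75 + 2²*1
= 4*0.75 + 4*1 = 7

7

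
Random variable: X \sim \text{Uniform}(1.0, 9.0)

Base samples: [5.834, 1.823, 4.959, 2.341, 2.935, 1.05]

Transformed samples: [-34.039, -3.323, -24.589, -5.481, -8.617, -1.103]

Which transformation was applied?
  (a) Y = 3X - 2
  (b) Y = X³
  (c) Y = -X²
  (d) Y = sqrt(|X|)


Checking option (c) Y = -X²:
  X = 5.834 -> Y = -34.039 ✓
  X = 1.823 -> Y = -3.323 ✓
  X = 4.959 -> Y = -24.589 ✓
All samples match this transformation.

(c) -X²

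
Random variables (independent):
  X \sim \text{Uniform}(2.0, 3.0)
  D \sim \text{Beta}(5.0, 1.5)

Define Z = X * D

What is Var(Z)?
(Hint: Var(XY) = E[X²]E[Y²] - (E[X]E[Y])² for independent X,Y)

Var(XY) = E[X²]E[Y²] - (E[X]E[Y])²
E[X] = 2.5, Var(X) = 0.083333333
E[D] = 0.76923077, Var(D) = 0.023668639
E[X²] = 0.083333333 + 2.5² = 6.3333333
E[D²] = 0.023668639 + 0.76923077² = 0.61538462
Var(Z) = 6.3333333*0.61538462 - (2.5*0.76923077)²
= 3.8974359 - 3.6982249 = 0.19921105

0.19921105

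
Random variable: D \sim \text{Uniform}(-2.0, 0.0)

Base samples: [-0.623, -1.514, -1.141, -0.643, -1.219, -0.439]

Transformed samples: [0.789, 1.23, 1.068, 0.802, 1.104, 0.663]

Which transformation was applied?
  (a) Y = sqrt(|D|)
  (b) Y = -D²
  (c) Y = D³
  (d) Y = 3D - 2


Checking option (a) Y = sqrt(|D|):
  D = -0.623 -> Y = 0.789 ✓
  D = -1.514 -> Y = 1.23 ✓
  D = -1.141 -> Y = 1.068 ✓
All samples match this transformation.

(a) sqrt(|D|)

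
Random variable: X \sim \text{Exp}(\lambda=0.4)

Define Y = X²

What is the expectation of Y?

E[X²] = Var(X) + (E[X])² = 6.25 + 6.25 = 12.5

12.5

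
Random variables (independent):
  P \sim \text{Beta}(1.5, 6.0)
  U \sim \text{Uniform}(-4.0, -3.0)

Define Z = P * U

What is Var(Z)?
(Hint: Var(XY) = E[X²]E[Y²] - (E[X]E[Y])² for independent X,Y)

Var(XY) = E[X²]E[Y²] - (E[X]E[Y])²
E[P] = 0.2, Var(P) = 0.018823529
E[U] = -3.5, Var(U) = 0.083333333
E[P²] = 0.018823529 + 0.2² = 0.058823529
E[U²] = 0.083333333 + (-3.5)² = 12.333333
Var(Z) = 0.058823529*12.333333 - (0.2*(-3.5))²
= 0.7254902 - 0.49 = 0.2354902

0.2354902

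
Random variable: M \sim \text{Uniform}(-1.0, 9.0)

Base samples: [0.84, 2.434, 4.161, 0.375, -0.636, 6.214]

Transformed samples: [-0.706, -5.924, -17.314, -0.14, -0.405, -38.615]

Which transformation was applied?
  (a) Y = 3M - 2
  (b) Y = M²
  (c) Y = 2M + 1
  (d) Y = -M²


Checking option (d) Y = -M²:
  M = 0.84 -> Y = -0.706 ✓
  M = 2.434 -> Y = -5.924 ✓
  M = 4.161 -> Y = -17.314 ✓
All samples match this transformation.

(d) -M²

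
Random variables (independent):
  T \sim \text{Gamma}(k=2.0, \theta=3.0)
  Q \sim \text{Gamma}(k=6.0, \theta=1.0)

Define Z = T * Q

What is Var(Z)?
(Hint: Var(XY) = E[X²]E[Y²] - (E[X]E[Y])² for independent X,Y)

Var(XY) = E[X²]E[Y²] - (E[X]E[Y])²
E[T] = 6, Var(T) = 18
E[Q] = 6, Var(Q) = 6
E[T²] = 18 + 6² = 54
E[Q²] = 6 + 6² = 42
Var(Z) = 54*42 - (6*6)²
= 2268 - 1296 = 972

972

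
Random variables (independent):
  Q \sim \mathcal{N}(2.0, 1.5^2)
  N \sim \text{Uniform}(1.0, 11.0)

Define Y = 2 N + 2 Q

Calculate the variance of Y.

For independent RVs: Var(aX + bY) = a²Var(X) + b²Var(Y)
Var(Q) = 2.25
Var(N) = 8.3333333
Var(Y) = 2²*2.25 + 2²*8.3333333
= 4*2.25 + 4*8.3333333 = 42.333333

42.333333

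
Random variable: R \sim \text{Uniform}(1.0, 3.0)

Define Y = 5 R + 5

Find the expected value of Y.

For Y = 5R + 5:
E[Y] = 5 * E[R] + 5
E[R] = (1 + 3)/2 = 2
E[Y] = 5 * 2 + 5 = 15

15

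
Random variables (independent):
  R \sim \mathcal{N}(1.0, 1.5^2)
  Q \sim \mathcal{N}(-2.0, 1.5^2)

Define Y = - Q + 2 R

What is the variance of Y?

For independent RVs: Var(aX + bY) = a²Var(X) + b²Var(Y)
Var(R) = 2.25
Var(Q) = 2.25
Var(Y) = 2²*2.25 + (-1)²*2.25
= 4*2.25 + 1*2.25 = 11.25

11.25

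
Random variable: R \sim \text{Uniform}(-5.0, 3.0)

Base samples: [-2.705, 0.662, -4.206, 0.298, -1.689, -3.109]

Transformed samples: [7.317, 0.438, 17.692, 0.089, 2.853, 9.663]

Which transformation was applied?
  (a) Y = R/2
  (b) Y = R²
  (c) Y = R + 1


Checking option (b) Y = R²:
  R = -2.705 -> Y = 7.317 ✓
  R = 0.662 -> Y = 0.438 ✓
  R = -4.206 -> Y = 17.692 ✓
All samples match this transformation.

(b) R²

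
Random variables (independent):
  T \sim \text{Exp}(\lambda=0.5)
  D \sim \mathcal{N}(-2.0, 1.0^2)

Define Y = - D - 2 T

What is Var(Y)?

For independent RVs: Var(aX + bY) = a²Var(X) + b²Var(Y)
Var(T) = 4
Var(D) = 1
Var(Y) = (-2)²*4 + (-1)²*1
= 4*4 + 1*1 = 17

17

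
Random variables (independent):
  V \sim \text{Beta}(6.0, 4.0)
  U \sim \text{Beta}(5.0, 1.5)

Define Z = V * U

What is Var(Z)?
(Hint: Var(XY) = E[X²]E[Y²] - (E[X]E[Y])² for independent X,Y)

Var(XY) = E[X²]E[Y²] - (E[X]E[Y])²
E[V] = 0.6, Var(V) = 0.021818182
E[U] = 0.76923077, Var(U) = 0.023668639
E[V²] = 0.021818182 + 0.6² = 0.38181818
E[U²] = 0.023668639 + 0.76923077² = 0.61538462
Var(Z) = 0.38181818*0.61538462 - (0.6*0.76923077)²
= 0.23496503 - 0.21301775 = 0.021947283

0.021947283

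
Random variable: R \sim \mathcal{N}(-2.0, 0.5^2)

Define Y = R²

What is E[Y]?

E[R²] = Var(R) + (E[R])² = 0.25 + 4 = 4.25

4.25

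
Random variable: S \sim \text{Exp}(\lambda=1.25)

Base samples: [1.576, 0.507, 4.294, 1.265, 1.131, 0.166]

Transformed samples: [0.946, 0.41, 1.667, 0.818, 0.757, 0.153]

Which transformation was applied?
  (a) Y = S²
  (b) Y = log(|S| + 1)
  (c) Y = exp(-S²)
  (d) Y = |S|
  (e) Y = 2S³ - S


Checking option (b) Y = log(|S| + 1):
  S = 1.576 -> Y = 0.946 ✓
  S = 0.507 -> Y = 0.41 ✓
  S = 4.294 -> Y = 1.667 ✓
All samples match this transformation.

(b) log(|S| + 1)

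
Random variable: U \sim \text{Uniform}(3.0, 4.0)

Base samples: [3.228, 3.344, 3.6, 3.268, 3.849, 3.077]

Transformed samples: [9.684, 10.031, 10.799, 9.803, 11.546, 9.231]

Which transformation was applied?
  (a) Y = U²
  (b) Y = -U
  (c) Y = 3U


Checking option (c) Y = 3U:
  U = 3.228 -> Y = 9.684 ✓
  U = 3.344 -> Y = 10.031 ✓
  U = 3.6 -> Y = 10.799 ✓
All samples match this transformation.

(c) 3U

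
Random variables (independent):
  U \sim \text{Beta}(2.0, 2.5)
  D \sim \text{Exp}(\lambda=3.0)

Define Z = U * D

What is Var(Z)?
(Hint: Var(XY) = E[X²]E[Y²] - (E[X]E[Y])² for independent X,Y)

Var(XY) = E[X²]E[Y²] - (E[X]E[Y])²
E[U] = 0.44444444, Var(U) = 0.044893378
E[D] = 0.33333333, Var(D) = 0.11111111
E[U²] = 0.044893378 + 0.44444444² = 0.24242424
E[D²] = 0.11111111 + 0.33333333² = 0.22222222
Var(Z) = 0.24242424*0.22222222 - (0.44444444*0.33333333)²
= 0.053872054 - 0.021947874 = 0.03192418

0.03192418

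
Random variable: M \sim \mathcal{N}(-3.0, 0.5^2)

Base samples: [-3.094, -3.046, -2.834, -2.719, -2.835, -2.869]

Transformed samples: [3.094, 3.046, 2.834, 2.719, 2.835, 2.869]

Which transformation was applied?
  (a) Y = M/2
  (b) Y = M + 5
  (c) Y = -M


Checking option (c) Y = -M:
  M = -3.094 -> Y = 3.094 ✓
  M = -3.046 -> Y = 3.046 ✓
  M = -2.834 -> Y = 2.834 ✓
All samples match this transformation.

(c) -M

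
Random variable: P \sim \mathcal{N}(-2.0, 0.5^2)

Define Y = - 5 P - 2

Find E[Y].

For Y = -5P - 2:
E[Y] = -5 * E[P] - 2
E[P] = -2.0 = -2
E[Y] = -5 * (-2) - 2 = 8

8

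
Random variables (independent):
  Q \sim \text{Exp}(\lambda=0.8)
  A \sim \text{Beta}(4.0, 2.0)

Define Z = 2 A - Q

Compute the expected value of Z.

E[Z] = -1*E[Q] + 2*E[A]
E[Q] = 1.25
E[A] = 0.66666667
E[Z] = -1*1.25 + 2*0.66666667 = 0.083333333

0.083333333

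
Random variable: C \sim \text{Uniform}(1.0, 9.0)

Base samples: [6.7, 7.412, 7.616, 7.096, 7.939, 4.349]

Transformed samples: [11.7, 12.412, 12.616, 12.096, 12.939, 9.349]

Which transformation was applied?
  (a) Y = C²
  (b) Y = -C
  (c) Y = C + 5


Checking option (c) Y = C + 5:
  C = 6.7 -> Y = 11.7 ✓
  C = 7.412 -> Y = 12.412 ✓
  C = 7.616 -> Y = 12.616 ✓
All samples match this transformation.

(c) C + 5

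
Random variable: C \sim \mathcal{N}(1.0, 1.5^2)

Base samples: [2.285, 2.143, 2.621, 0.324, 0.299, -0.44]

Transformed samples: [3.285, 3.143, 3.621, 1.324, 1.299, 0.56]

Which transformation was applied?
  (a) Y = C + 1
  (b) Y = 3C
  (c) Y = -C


Checking option (a) Y = C + 1:
  C = 2.285 -> Y = 3.285 ✓
  C = 2.143 -> Y = 3.143 ✓
  C = 2.621 -> Y = 3.621 ✓
All samples match this transformation.

(a) C + 1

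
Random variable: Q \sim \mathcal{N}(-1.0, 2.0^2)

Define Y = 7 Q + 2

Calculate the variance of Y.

For Y = aQ + b: Var(Y) = a² * Var(Q)
Var(Q) = 2.0^2 = 4
Var(Y) = 7² * 4 = 49 * 4 = 196

196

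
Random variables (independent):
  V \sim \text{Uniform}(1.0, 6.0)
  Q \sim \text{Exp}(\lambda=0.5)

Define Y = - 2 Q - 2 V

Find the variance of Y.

For independent RVs: Var(aX + bY) = a²Var(X) + b²Var(Y)
Var(V) = 2.0833333
Var(Q) = 4
Var(Y) = (-2)²*2.0833333 + (-2)²*4
= 4*2.0833333 + 4*4 = 24.333333

24.333333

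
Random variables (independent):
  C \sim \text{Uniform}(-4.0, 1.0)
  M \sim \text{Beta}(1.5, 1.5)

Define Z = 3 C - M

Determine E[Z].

E[Z] = 3*E[C] - 1*E[M]
E[C] = -1.5
E[M] = 0.5
E[Z] = 3*(-1.5) - 1*0.5 = -5

-5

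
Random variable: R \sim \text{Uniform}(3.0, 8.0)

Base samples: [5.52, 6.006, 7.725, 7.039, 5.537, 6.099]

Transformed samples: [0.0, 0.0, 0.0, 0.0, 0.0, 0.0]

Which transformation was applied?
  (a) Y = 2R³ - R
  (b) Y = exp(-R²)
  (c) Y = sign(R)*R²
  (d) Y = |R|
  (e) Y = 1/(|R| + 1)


Checking option (b) Y = exp(-R²):
  R = 5.52 -> Y = 0.0 ✓
  R = 6.006 -> Y = 0.0 ✓
  R = 7.725 -> Y = 0.0 ✓
All samples match this transformation.

(b) exp(-R²)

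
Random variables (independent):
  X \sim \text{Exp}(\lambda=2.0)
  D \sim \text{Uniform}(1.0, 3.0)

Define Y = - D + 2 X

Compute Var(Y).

For independent RVs: Var(aX + bY) = a²Var(X) + b²Var(Y)
Var(X) = 0.25
Var(D) = 0.33333333
Var(Y) = 2²*0.25 + (-1)²*0.33333333
= 4*0.25 + 1*0.33333333 = 1.3333333

1.3333333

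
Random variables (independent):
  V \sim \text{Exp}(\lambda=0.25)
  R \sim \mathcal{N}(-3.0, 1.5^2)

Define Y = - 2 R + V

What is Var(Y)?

For independent RVs: Var(aX + bY) = a²Var(X) + b²Var(Y)
Var(V) = 16
Var(R) = 2.25
Var(Y) = 1²*16 + (-2)²*2.25
= 1*16 + 4*2.25 = 25

25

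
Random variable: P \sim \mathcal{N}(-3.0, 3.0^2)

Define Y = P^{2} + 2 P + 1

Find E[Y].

E[Y] = 1*E[P²] + 2*E[P] + 1
E[P] = -3
E[P²] = Var(P) + (E[P])² = 9 + 9 = 18
E[Y] = 1*18 + 2*(-3) + 1 = 13

13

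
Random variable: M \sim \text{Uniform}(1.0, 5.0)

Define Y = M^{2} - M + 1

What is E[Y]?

E[Y] = 1*E[M²] - 1*E[M] + 1
E[M] = 3
E[M²] = Var(M) + (E[M])² = 1.3333333 + 9 = 10.333333
E[Y] = 1*10.333333 - 1*3 + 1 = 8.3333333

8.3333333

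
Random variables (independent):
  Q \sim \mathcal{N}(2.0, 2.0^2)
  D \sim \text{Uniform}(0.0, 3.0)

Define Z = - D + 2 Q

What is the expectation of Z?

E[Z] = 2*E[Q] - 1*E[D]
E[Q] = 2
E[D] = 1.5
E[Z] = 2*2 - 1*1.5 = 2.5

2.5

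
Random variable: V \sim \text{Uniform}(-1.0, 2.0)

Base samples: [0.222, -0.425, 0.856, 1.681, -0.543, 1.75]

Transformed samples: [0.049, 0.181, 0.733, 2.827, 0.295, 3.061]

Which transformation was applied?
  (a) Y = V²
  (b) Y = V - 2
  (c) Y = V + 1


Checking option (a) Y = V²:
  V = 0.222 -> Y = 0.049 ✓
  V = -0.425 -> Y = 0.181 ✓
  V = 0.856 -> Y = 0.733 ✓
All samples match this transformation.

(a) V²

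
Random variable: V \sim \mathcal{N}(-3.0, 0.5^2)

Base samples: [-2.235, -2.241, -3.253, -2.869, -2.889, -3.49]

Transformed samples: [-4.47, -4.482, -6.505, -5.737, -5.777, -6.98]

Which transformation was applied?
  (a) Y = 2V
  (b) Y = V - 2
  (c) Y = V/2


Checking option (a) Y = 2V:
  V = -2.235 -> Y = -4.47 ✓
  V = -2.241 -> Y = -4.482 ✓
  V = -3.253 -> Y = -6.505 ✓
All samples match this transformation.

(a) 2V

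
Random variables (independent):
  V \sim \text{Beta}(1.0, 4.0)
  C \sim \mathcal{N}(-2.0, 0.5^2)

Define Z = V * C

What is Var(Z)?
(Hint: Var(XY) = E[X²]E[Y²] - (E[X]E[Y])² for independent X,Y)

Var(XY) = E[X²]E[Y²] - (E[X]E[Y])²
E[V] = 0.2, Var(V) = 0.026666667
E[C] = -2, Var(C) = 0.25
E[V²] = 0.026666667 + 0.2² = 0.066666667
E[C²] = 0.25 + (-2)² = 4.25
Var(Z) = 0.066666667*4.25 - (0.2*(-2))²
= 0.28333333 - 0.16 = 0.12333333

0.12333333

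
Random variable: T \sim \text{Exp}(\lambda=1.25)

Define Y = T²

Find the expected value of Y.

Using E[X²] = Var(X) + (E[X])²:
E[T] = 0.8
Var(T) = 1/1.25^2 = 0.64
E[T²] = 0.64 + 0.8² = 0.64 + 0.64 = 1.28

1.28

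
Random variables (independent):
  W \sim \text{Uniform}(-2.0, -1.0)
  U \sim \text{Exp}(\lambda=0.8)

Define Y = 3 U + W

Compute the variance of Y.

For independent RVs: Var(aX + bY) = a²Var(X) + b²Var(Y)
Var(W) = 0.083333333
Var(U) = 1.5625
Var(Y) = 1²*0.083333333 + 3²*1.5625
= 1*0.083333333 + 9*1.5625 = 14.145833

14.145833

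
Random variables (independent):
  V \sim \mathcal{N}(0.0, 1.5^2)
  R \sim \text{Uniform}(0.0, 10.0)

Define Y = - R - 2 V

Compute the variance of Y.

For independent RVs: Var(aX + bY) = a²Var(X) + b²Var(Y)
Var(V) = 2.25
Var(R) = 8.3333333
Var(Y) = (-2)²*2.25 + (-1)²*8.3333333
= 4*2.25 + 1*8.3333333 = 17.333333

17.333333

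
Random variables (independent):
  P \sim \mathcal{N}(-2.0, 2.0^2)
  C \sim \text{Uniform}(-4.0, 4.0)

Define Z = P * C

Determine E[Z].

For independent RVs: E[XY] = E[X]*E[Y]
E[P] = -2
E[C] = 0
E[Z] = -2 * 0 = 0

0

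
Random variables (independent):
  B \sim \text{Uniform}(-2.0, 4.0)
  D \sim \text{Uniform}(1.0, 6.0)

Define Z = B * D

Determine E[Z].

For independent RVs: E[XY] = E[X]*E[Y]
E[B] = 1
E[D] = 3.5
E[Z] = 1 * 3.5 = 3.5

3.5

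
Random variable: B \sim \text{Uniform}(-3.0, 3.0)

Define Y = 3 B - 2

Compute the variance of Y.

For Y = aB + b: Var(Y) = a² * Var(B)
Var(B) = (3 + 3)^2/12 = 3
Var(Y) = 3² * 3 = 9 * 3 = 27

27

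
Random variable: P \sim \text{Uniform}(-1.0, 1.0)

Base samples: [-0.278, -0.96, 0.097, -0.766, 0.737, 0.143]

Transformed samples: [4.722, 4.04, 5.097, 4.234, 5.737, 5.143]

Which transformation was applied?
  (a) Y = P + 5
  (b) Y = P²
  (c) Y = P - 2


Checking option (a) Y = P + 5:
  P = -0.278 -> Y = 4.722 ✓
  P = -0.96 -> Y = 4.04 ✓
  P = 0.097 -> Y = 5.097 ✓
All samples match this transformation.

(a) P + 5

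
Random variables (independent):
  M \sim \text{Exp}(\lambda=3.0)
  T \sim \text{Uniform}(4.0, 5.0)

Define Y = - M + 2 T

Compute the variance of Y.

For independent RVs: Var(aX + bY) = a²Var(X) + b²Var(Y)
Var(M) = 0.11111111
Var(T) = 0.083333333
Var(Y) = (-1)²*0.11111111 + 2²*0.083333333
= 1*0.11111111 + 4*0.083333333 = 0.44444444

0.44444444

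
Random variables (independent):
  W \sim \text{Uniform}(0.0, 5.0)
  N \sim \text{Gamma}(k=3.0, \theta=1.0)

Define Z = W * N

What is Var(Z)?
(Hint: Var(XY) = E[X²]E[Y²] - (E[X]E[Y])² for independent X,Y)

Var(XY) = E[X²]E[Y²] - (E[X]E[Y])²
E[W] = 2.5, Var(W) = 2.0833333
E[N] = 3, Var(N) = 3
E[W²] = 2.0833333 + 2.5² = 8.3333333
E[N²] = 3 + 3² = 12
Var(Z) = 8.3333333*12 - (2.5*3)²
= 100 - 56.25 = 43.75

43.75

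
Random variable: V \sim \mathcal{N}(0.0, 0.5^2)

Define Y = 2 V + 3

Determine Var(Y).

For Y = aV + b: Var(Y) = a² * Var(V)
Var(V) = 0.5^2 = 0.25
Var(Y) = 2² * 0.25 = 4 * 0.25 = 1

1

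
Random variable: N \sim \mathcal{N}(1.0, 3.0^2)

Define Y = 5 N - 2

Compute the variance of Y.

For Y = aN + b: Var(Y) = a² * Var(N)
Var(N) = 3.0^2 = 9
Var(Y) = 5² * 9 = 25 * 9 = 225

225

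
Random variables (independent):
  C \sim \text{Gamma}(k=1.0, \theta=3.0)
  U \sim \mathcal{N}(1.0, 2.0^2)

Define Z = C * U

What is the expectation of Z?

For independent RVs: E[XY] = E[X]*E[Y]
E[C] = 3
E[U] = 1
E[Z] = 3 * 1 = 3

3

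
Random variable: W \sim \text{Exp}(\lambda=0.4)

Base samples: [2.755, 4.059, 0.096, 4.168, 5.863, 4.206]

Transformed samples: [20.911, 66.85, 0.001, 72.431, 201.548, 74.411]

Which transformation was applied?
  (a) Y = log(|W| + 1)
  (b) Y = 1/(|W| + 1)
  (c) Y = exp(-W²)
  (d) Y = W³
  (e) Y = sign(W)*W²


Checking option (d) Y = W³:
  W = 2.755 -> Y = 20.911 ✓
  W = 4.059 -> Y = 66.85 ✓
  W = 0.096 -> Y = 0.001 ✓
All samples match this transformation.

(d) W³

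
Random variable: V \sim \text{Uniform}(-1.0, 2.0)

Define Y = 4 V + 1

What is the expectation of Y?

For Y = 4V + 1:
E[Y] = 4 * E[V] + 1
E[V] = (-1 + 2)/2 = 0.5
E[Y] = 4 * 0.5 + 1 = 3

3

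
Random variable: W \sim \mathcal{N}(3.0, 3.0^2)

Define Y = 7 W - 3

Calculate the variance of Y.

For Y = aW + b: Var(Y) = a² * Var(W)
Var(W) = 3.0^2 = 9
Var(Y) = 7² * 9 = 49 * 9 = 441

441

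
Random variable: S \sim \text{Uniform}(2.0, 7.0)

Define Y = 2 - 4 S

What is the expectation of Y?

For Y = -4S + 2:
E[Y] = -4 * E[S] + 2
E[S] = (2 + 7)/2 = 4.5
E[Y] = -4 * 4.5 + 2 = -16

-16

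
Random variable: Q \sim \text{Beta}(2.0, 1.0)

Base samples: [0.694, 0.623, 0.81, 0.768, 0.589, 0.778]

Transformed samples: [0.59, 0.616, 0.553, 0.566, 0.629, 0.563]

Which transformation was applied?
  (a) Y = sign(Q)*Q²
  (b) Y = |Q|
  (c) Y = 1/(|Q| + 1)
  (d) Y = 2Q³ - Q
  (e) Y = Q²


Checking option (c) Y = 1/(|Q| + 1):
  Q = 0.694 -> Y = 0.59 ✓
  Q = 0.623 -> Y = 0.616 ✓
  Q = 0.81 -> Y = 0.553 ✓
All samples match this transformation.

(c) 1/(|Q| + 1)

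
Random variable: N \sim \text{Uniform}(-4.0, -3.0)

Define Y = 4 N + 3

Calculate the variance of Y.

For Y = aN + b: Var(Y) = a² * Var(N)
Var(N) = (-3 + 4)^2/12 = 0.083333333
Var(Y) = 4² * 0.083333333 = 16 * 0.083333333 = 1.3333333

1.3333333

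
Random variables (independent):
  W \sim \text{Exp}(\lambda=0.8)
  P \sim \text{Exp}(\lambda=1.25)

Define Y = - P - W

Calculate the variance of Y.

For independent RVs: Var(aX + bY) = a²Var(X) + b²Var(Y)
Var(W) = 1.5625
Var(P) = 0.64
Var(Y) = (-1)²*1.5625 + (-1)²*0.64
= 1*1.5625 + 1*0.64 = 2.2025

2.2025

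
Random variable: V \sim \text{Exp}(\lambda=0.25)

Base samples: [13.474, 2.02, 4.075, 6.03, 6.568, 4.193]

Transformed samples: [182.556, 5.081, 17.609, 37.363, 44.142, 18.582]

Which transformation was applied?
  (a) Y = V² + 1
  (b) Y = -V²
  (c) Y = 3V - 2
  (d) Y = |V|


Checking option (a) Y = V² + 1:
  V = 13.474 -> Y = 182.556 ✓
  V = 2.02 -> Y = 5.081 ✓
  V = 4.075 -> Y = 17.609 ✓
All samples match this transformation.

(a) V² + 1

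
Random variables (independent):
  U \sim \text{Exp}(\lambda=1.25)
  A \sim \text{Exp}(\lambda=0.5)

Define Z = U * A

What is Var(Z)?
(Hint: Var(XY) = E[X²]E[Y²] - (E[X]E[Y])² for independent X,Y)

Var(XY) = E[X²]E[Y²] - (E[X]E[Y])²
E[U] = 0.8, Var(U) = 0.64
E[A] = 2, Var(A) = 4
E[U²] = 0.64 + 0.8² = 1.28
E[A²] = 4 + 2² = 8
Var(Z) = 1.28*8 - (0.8*2)²
= 10.24 - 2.56 = 7.68

7.68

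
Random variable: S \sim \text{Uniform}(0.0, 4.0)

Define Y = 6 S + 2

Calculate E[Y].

For Y = 6S + 2:
E[Y] = 6 * E[S] + 2
E[S] = (0 + 4)/2 = 2
E[Y] = 6 * 2 + 2 = 14

14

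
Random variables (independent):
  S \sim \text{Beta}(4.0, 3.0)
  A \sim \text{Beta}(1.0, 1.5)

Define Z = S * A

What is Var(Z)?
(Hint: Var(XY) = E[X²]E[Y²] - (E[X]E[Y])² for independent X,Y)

Var(XY) = E[X²]E[Y²] - (E[X]E[Y])²
E[S] = 0.57142857, Var(S) = 0.030612245
E[A] = 0.4, Var(A) = 0.068571429
E[S²] = 0.030612245 + 0.57142857² = 0.35714286
E[A²] = 0.068571429 + 0.4² = 0.22857143
Var(Z) = 0.35714286*0.22857143 - (0.57142857*0.4)²
= 0.081632653 - 0.052244898 = 0.029387755

0.029387755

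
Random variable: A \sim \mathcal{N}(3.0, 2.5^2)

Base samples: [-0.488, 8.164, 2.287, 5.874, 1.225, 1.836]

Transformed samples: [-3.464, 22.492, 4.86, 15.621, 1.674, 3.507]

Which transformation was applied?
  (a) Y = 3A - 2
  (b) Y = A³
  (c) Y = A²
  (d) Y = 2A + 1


Checking option (a) Y = 3A - 2:
  A = -0.488 -> Y = -3.464 ✓
  A = 8.164 -> Y = 22.492 ✓
  A = 2.287 -> Y = 4.86 ✓
All samples match this transformation.

(a) 3A - 2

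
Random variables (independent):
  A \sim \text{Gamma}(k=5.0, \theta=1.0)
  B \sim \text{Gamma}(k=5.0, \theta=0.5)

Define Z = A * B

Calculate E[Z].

For independent RVs: E[XY] = E[X]*E[Y]
E[A] = 5
E[B] = 2.5
E[Z] = 5 * 2.5 = 12.5

12.5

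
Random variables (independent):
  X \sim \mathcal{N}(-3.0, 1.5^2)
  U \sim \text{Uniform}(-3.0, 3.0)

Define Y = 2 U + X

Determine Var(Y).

For independent RVs: Var(aX + bY) = a²Var(X) + b²Var(Y)
Var(X) = 2.25
Var(U) = 3
Var(Y) = 1²*2.25 + 2²*3
= 1*2.25 + 4*3 = 14.25

14.25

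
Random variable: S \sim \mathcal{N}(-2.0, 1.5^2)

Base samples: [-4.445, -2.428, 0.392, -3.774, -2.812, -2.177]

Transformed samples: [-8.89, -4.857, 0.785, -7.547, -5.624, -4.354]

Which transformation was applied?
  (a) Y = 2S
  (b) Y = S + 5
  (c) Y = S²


Checking option (a) Y = 2S:
  S = -4.445 -> Y = -8.89 ✓
  S = -2.428 -> Y = -4.857 ✓
  S = 0.392 -> Y = 0.785 ✓
All samples match this transformation.

(a) 2S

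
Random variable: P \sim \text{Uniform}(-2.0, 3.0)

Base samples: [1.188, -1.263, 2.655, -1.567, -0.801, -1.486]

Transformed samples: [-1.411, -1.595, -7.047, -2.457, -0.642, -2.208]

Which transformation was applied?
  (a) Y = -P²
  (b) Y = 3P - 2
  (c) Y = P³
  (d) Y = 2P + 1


Checking option (a) Y = -P²:
  P = 1.188 -> Y = -1.411 ✓
  P = -1.263 -> Y = -1.595 ✓
  P = 2.655 -> Y = -7.047 ✓
All samples match this transformation.

(a) -P²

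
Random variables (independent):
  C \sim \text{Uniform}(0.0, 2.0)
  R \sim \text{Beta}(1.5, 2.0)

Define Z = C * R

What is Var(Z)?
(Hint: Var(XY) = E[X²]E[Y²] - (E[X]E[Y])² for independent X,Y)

Var(XY) = E[X²]E[Y²] - (E[X]E[Y])²
E[C] = 1, Var(C) = 0.33333333
E[R] = 0.42857143, Var(R) = 0.054421769
E[C²] = 0.33333333 + 1² = 1.3333333
E[R²] = 0.054421769 + 0.42857143² = 0.23809524
Var(Z) = 1.3333333*0.23809524 - (1*0.42857143)²
= 0.31746032 - 0.18367347 = 0.13378685

0.13378685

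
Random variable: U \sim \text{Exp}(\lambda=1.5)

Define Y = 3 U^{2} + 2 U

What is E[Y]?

E[Y] = 3*E[U²] + 2*E[U]
E[U] = 0.66666667
E[U²] = Var(U) + (E[U])² = 0.44444444 + 0.44444444 = 0.88888889
E[Y] = 3*0.88888889 + 2*0.66666667 = 4

4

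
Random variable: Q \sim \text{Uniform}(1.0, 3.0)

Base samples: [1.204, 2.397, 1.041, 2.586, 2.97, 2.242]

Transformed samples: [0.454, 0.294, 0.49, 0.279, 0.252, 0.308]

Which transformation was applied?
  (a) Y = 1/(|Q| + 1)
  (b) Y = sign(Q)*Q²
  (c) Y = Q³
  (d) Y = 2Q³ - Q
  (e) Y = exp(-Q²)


Checking option (a) Y = 1/(|Q| + 1):
  Q = 1.204 -> Y = 0.454 ✓
  Q = 2.397 -> Y = 0.294 ✓
  Q = 1.041 -> Y = 0.49 ✓
All samples match this transformation.

(a) 1/(|Q| + 1)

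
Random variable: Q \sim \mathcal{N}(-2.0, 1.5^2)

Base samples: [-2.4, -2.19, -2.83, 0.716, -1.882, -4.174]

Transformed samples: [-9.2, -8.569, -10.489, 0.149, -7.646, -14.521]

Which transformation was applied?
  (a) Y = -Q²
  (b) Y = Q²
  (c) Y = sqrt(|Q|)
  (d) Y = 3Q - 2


Checking option (d) Y = 3Q - 2:
  Q = -2.4 -> Y = -9.2 ✓
  Q = -2.19 -> Y = -8.569 ✓
  Q = -2.83 -> Y = -10.489 ✓
All samples match this transformation.

(d) 3Q - 2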